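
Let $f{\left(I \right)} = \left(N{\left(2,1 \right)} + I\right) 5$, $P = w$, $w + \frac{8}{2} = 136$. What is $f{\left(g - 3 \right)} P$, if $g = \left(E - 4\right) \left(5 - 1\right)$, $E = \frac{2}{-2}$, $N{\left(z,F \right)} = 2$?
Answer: $-13860$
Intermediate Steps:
$E = -1$ ($E = 2 \left(- \frac{1}{2}\right) = -1$)
$w = 132$ ($w = -4 + 136 = 132$)
$g = -20$ ($g = \left(-1 - 4\right) \left(5 - 1\right) = \left(-5\right) 4 = -20$)
$P = 132$
$f{\left(I \right)} = 10 + 5 I$ ($f{\left(I \right)} = \left(2 + I\right) 5 = 10 + 5 I$)
$f{\left(g - 3 \right)} P = \left(10 + 5 \left(-20 - 3\right)\right) 132 = \left(10 + 5 \left(-23\right)\right) 132 = \left(10 - 115\right) 132 = \left(-105\right) 132 = -13860$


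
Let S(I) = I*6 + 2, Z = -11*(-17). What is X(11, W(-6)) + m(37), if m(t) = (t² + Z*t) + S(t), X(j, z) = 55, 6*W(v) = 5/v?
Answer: 8567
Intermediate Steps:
Z = 187
S(I) = 2 + 6*I (S(I) = 6*I + 2 = 2 + 6*I)
W(v) = 5/(6*v) (W(v) = (5/v)/6 = 5/(6*v))
m(t) = 2 + t² + 193*t (m(t) = (t² + 187*t) + (2 + 6*t) = 2 + t² + 193*t)
X(11, W(-6)) + m(37) = 55 + (2 + 37² + 193*37) = 55 + (2 + 1369 + 7141) = 55 + 8512 = 8567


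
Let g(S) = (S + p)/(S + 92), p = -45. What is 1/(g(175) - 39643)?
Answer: -267/10584551 ≈ -2.5225e-5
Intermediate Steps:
g(S) = (-45 + S)/(92 + S) (g(S) = (S - 45)/(S + 92) = (-45 + S)/(92 + S))
1/(g(175) - 39643) = 1/((-45 + 175)/(92 + 175) - 39643) = 1/(130/267 - 39643) = 1/(-10584551/267) = -267/10584551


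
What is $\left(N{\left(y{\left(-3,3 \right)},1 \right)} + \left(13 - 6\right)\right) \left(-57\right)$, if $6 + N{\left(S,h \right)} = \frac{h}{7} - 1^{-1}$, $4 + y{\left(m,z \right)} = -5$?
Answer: $- \frac{57}{7} \approx -8.1429$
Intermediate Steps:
$y{\left(m,z \right)} = -9$ ($y{\left(m,z \right)} = -4 - 5 = -9$)
$N{\left(S,h \right)} = -7 + \frac{h}{7}$ ($N{\left(S,h \right)} = -6 + \left(\frac{h}{7} - 1^{-1}\right) = -6 + \left(h \frac{1}{7} - 1\right) = -6 + \left(\frac{h}{7} - 1\right) = -6 + \left(-1 + \frac{h}{7}\right) = -7 + \frac{h}{7}$)
$\left(N{\left(y{\left(-3,3 \right)},1 \right)} + \left(13 - 6\right)\right) \left(-57\right) = \left(\left(-7 + \frac{1}{7} \cdot 1\right) + \left(13 - 6\right)\right) \left(-57\right) = \left(\left(-7 + \frac{1}{7}\right) + \left(13 - 6\right)\right) \left(-57\right) = \left(- \frac{48}{7} + 7\right) \left(-57\right) = \frac{1}{7} \left(-57\right) = - \frac{57}{7}$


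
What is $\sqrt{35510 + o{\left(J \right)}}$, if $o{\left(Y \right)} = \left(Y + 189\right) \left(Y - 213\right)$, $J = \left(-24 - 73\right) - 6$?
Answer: $3 \sqrt{926} \approx 91.291$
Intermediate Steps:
$J = -103$ ($J = -97 - 6 = -103$)
$o{\left(Y \right)} = \left(-213 + Y\right) \left(189 + Y\right)$ ($o{\left(Y \right)} = \left(189 + Y\right) \left(-213 + Y\right) = \left(-213 + Y\right) \left(189 + Y\right)$)
$\sqrt{35510 + o{\left(J \right)}} = \sqrt{35510 - \left(37785 - 10609\right)} = \sqrt{35510 + \left(-40257 + 10609 + 2472\right)} = \sqrt{35510 - 27176} = \sqrt{8334} = 3 \sqrt{926}$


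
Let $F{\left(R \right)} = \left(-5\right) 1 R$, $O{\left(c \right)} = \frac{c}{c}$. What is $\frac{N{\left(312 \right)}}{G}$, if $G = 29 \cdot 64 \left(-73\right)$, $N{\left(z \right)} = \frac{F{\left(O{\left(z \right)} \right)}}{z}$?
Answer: $\frac{5}{42272256} \approx 1.1828 \cdot 10^{-7}$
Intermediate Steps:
$O{\left(c \right)} = 1$
$F{\left(R \right)} = - 5 R$
$N{\left(z \right)} = - \frac{5}{z}$ ($N{\left(z \right)} = \frac{\left(-5\right) 1}{z} = - \frac{5}{z}$)
$G = -135488$ ($G = 1856 \left(-73\right) = -135488$)
$\frac{N{\left(312 \right)}}{G} = \frac{\left(-5\right) \frac{1}{312}}{-135488} = \left(-5\right) \frac{1}{312} \left(- \frac{1}{135488}\right) = \left(- \frac{5}{312}\right) \left(- \frac{1}{135488}\right) = \frac{5}{42272256}$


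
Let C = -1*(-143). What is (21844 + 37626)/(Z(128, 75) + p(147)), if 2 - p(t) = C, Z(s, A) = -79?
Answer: -5947/22 ≈ -270.32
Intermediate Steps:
C = 143
p(t) = -141 (p(t) = 2 - 1*143 = 2 - 143 = -141)
(21844 + 37626)/(Z(128, 75) + p(147)) = (21844 + 37626)/(-79 - 141) = 59470/(-220) = 59470*(-1/220) = -5947/22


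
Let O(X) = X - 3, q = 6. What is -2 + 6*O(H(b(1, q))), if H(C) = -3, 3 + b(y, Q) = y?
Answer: -38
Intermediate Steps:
b(y, Q) = -3 + y
O(X) = -3 + X
-2 + 6*O(H(b(1, q))) = -2 + 6*(-3 - 3) = -2 + 6*(-6) = -2 - 36 = -38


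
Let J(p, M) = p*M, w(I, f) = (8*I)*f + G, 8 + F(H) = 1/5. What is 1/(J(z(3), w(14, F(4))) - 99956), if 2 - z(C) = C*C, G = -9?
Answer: -5/468889 ≈ -1.0663e-5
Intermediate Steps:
F(H) = -39/5 (F(H) = -8 + 1/5 = -39/5)
w(I, f) = -9 + 8*I*f (w(I, f) = (8*I)*f - 9 = 8*I*f - 9 = -9 + 8*I*f)
z(C) = 2 - C**2 (z(C) = 2 - C*C = 2 - C**2)
J(p, M) = M*p
1/(J(z(3), w(14, F(4))) - 99956) = 1/((-9 + 8*14*(-39/5))*(2 - 1*3**2) - 99956) = 1/((-9 - 4368/5)*(2 - 1*9) - 99956) = 1/(-4413*(2 - 9)/5 - 99956) = 1/(-4413/5*(-7) - 99956) = 1/(30891/5 - 99956) = 1/(-468889/5) = -5/468889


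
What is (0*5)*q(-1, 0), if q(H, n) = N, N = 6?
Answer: 0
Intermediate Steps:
q(H, n) = 6
(0*5)*q(-1, 0) = (0*5)*6 = 0*6 = 0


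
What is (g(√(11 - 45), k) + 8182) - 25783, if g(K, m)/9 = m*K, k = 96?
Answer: -17601 + 864*I*√34 ≈ -17601.0 + 5037.9*I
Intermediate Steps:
g(K, m) = 9*K*m (g(K, m) = 9*(m*K) = 9*(K*m) = 9*K*m)
(g(√(11 - 45), k) + 8182) - 25783 = (9*√(11 - 45)*96 + 8182) - 25783 = (9*√(-34)*96 + 8182) - 25783 = (9*(I*√34)*96 + 8182) - 25783 = (864*I*√34 + 8182) - 25783 = (8182 + 864*I*√34) - 25783 = -17601 + 864*I*√34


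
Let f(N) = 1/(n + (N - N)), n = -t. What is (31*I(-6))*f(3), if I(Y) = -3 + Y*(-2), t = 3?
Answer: -93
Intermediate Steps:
I(Y) = -3 - 2*Y
n = -3 (n = -1*3 = -3)
f(N) = -⅓ (f(N) = 1/(-3 + (N - N)) = 1/(-3 + 0) = 1/(-3) = -⅓)
(31*I(-6))*f(3) = (31*(-3 - 2*(-6)))*(-⅓) = (31*(-3 + 12))*(-⅓) = (31*9)*(-⅓) = 279*(-⅓) = -93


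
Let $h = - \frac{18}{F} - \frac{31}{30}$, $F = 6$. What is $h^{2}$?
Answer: $\frac{14641}{900} \approx 16.268$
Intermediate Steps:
$h = - \frac{121}{30}$ ($h = - \frac{18}{6} - \frac{31}{30} = \left(-18\right) \frac{1}{6} - \frac{31}{30} = -3 - \frac{31}{30} = - \frac{121}{30} \approx -4.0333$)
$h^{2} = \left(- \frac{121}{30}\right)^{2} = \frac{14641}{900}$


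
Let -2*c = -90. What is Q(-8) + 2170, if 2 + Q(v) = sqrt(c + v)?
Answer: 2168 + sqrt(37) ≈ 2174.1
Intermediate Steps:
c = 45 (c = -1/2*(-90) = 45)
Q(v) = -2 + sqrt(45 + v)
Q(-8) + 2170 = (-2 + sqrt(45 - 8)) + 2170 = (-2 + sqrt(37)) + 2170 = 2168 + sqrt(37)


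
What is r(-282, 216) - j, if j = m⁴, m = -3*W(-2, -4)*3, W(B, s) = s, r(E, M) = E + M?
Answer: -1679682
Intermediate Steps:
m = 36 (m = -3*(-4)*3 = 12*3 = 36)
j = 1679616 (j = 36⁴ = 1679616)
r(-282, 216) - j = (-282 + 216) - 1*1679616 = -66 - 1679616 = -1679682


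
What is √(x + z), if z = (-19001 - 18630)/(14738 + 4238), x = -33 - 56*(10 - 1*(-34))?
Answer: 3*I*√6248994862/4744 ≈ 49.99*I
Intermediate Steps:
x = -2497 (x = -33 - 56*(10 + 34) = -33 - 56*44 = -33 - 2464 = -2497)
z = -37631/18976 ≈ -1.9831
√(x + z) = √(-2497 - 37631/18976) = √(-47420703/18976) = 3*I*√6248994862/4744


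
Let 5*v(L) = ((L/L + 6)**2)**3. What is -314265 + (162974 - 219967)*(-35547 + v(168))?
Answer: 3422910073/5 ≈ 6.8458e+8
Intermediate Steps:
v(L) = 117649/5 (v(L) = ((L/L + 6)**2)**3/5 = ((1 + 6)**2)**3/5 = (7**2)**3/5 = (1/5)*49**3 = (1/5)*117649 = 117649/5)
-314265 + (162974 - 219967)*(-35547 + v(168)) = -314265 + (162974 - 219967)*(-35547 + 117649/5) = -314265 - 56993*(-60086/5) = -314265 + 3424481398/5 = 3422910073/5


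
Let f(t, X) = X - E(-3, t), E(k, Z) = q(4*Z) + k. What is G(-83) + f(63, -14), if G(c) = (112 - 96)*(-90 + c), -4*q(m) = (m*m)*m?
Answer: 3997973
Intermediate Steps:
q(m) = -m³/4 (q(m) = -m*m*m/4 = -m²*m/4 = -m³/4)
G(c) = -1440 + 16*c (G(c) = 16*(-90 + c) = -1440 + 16*c)
E(k, Z) = k - 16*Z³ (E(k, Z) = -64*Z³/4 + k = -16*Z³ + k = k - 16*Z³)
f(t, X) = 3 + X + 16*t³ (f(t, X) = X - (-3 - 16*t³) = X + (3 + 16*t³) = 3 + X + 16*t³)
G(-83) + f(63, -14) = (-1440 + 16*(-83)) + (3 - 14 + 16*63³) = (-1440 - 1328) + (3 - 14 + 16*250047) = -2768 + (3 - 14 + 4000752) = -2768 + 4000741 = 3997973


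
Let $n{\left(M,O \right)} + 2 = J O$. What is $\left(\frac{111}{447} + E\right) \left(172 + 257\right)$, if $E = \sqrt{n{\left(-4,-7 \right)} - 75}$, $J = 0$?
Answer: $\frac{15873}{149} + 429 i \sqrt{77} \approx 106.53 + 3764.5 i$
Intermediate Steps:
$n{\left(M,O \right)} = -2$ ($n{\left(M,O \right)} = -2 + 0 O = -2 + 0 = -2$)
$E = i \sqrt{77}$ ($E = \sqrt{-2 - 75} = \sqrt{-77} = i \sqrt{77} \approx 8.775 i$)
$\left(\frac{111}{447} + E\right) \left(172 + 257\right) = \left(\frac{111}{447} + i \sqrt{77}\right) \left(172 + 257\right) = \left(111 \cdot \frac{1}{447} + i \sqrt{77}\right) 429 = \left(\frac{37}{149} + i \sqrt{77}\right) 429 = \frac{15873}{149} + 429 i \sqrt{77}$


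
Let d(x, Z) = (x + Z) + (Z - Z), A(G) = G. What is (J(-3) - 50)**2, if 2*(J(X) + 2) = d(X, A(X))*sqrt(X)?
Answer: 2677 + 312*I*sqrt(3) ≈ 2677.0 + 540.4*I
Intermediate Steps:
d(x, Z) = Z + x (d(x, Z) = (Z + x) + 0 = Z + x)
J(X) = -2 + X**(3/2) (J(X) = -2 + ((X + X)*sqrt(X))/2 = -2 + ((2*X)*sqrt(X))/2 = -2 + (2*X**(3/2))/2 = -2 + X**(3/2))
(J(-3) - 50)**2 = ((-2 + (-3)**(3/2)) - 50)**2 = ((-2 - 3*I*sqrt(3)) - 50)**2 = (-52 - 3*I*sqrt(3))**2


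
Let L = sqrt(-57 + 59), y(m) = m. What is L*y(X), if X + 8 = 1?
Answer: -7*sqrt(2) ≈ -9.8995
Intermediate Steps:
X = -7 (X = -8 + 1 = -7)
L = sqrt(2) ≈ 1.4142
L*y(X) = sqrt(2)*(-7) = -7*sqrt(2)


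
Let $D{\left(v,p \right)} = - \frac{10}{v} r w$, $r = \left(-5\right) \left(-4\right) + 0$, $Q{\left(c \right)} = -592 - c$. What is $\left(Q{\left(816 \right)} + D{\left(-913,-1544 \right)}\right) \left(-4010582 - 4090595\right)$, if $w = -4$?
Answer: $\frac{10420576379808}{913} \approx 1.1414 \cdot 10^{10}$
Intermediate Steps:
$r = 20$ ($r = 20 + 0 = 20$)
$D{\left(v,p \right)} = \frac{800}{v}$ ($D{\left(v,p \right)} = - \frac{10}{v} 20 \left(-4\right) = - \frac{200}{v} \left(-4\right) = \frac{800}{v}$)
$\left(Q{\left(816 \right)} + D{\left(-913,-1544 \right)}\right) \left(-4010582 - 4090595\right) = \left(\left(-592 - 816\right) + \frac{800}{-913}\right) \left(-4010582 - 4090595\right) = \left(\left(-592 - 816\right) + 800 \left(- \frac{1}{913}\right)\right) \left(-8101177\right) = \left(-1408 - \frac{800}{913}\right) \left(-8101177\right) = \left(- \frac{1286304}{913}\right) \left(-8101177\right) = \frac{10420576379808}{913}$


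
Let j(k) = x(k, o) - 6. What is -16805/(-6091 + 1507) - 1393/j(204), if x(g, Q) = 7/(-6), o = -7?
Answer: 39035687/197112 ≈ 198.04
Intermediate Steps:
x(g, Q) = -7/6 (x(g, Q) = 7*(-⅙) = -7/6)
j(k) = -43/6 (j(k) = -7/6 - 6 = -43/6)
-16805/(-6091 + 1507) - 1393/j(204) = -16805/(-6091 + 1507) - 1393/(-43/6) = -16805/(-4584) - 1393*(-6/43) = -16805*(-1/4584) + 8358/43 = 16805/4584 + 8358/43 = 39035687/197112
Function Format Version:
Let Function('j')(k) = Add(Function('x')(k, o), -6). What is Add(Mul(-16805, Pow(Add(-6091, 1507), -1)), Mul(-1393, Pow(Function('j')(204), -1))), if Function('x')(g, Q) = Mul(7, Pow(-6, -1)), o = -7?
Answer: Rational(39035687, 197112) ≈ 198.04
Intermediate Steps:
Function('x')(g, Q) = Rational(-7, 6) (Function('x')(g, Q) = Mul(7, Rational(-1, 6)) = Rational(-7, 6))
Function('j')(k) = Rational(-43, 6) (Function('j')(k) = Add(Rational(-7, 6), -6) = Rational(-43, 6))
Add(Mul(-16805, Pow(Add(-6091, 1507), -1)), Mul(-1393, Pow(Function('j')(204), -1))) = Add(Mul(-16805, Pow(Add(-6091, 1507), -1)), Mul(-1393, Pow(Rational(-43, 6), -1))) = Add(Mul(-16805, Pow(-4584, -1)), Mul(-1393, Rational(-6, 43))) = Add(Mul(-16805, Rational(-1, 4584)), Rational(8358, 43)) = Add(Rational(16805, 4584), Rational(8358, 43)) = Rational(39035687, 197112)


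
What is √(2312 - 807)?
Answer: √1505 ≈ 38.794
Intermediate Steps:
√(2312 - 807) = √1505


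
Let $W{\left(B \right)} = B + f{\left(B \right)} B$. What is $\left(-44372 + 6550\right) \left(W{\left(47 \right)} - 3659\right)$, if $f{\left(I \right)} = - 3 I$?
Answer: $387259458$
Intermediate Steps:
$W{\left(B \right)} = B - 3 B^{2}$ ($W{\left(B \right)} = B + - 3 B B = B - 3 B^{2}$)
$\left(-44372 + 6550\right) \left(W{\left(47 \right)} - 3659\right) = \left(-44372 + 6550\right) \left(47 \left(1 - 141\right) - 3659\right) = - 37822 \left(47 \left(1 - 141\right) - 3659\right) = - 37822 \left(47 \left(-140\right) - 3659\right) = - 37822 \left(-6580 - 3659\right) = \left(-37822\right) \left(-10239\right) = 387259458$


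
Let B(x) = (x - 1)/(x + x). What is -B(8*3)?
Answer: -23/48 ≈ -0.47917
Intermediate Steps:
B(x) = (-1 + x)/(2*x) (B(x) = (-1 + x)/((2*x)) = (-1 + x)*(1/(2*x)) = (-1 + x)/(2*x))
-B(8*3) = -(-1 + 8*3)/(2*(8*3)) = -(-1 + 24)/(2*24) = -23/(2*24) = -1*23/48 = -23/48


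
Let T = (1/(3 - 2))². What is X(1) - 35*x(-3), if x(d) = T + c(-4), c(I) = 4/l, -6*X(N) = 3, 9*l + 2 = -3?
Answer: 433/2 ≈ 216.50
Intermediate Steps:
l = -5/9 (l = -2/9 + (⅑)*(-3) = -2/9 - ⅓ = -5/9 ≈ -0.55556)
X(N) = -½ (X(N) = -⅙*3 = -½)
c(I) = -36/5 (c(I) = 4/(-5/9) = 4*(-9/5) = -36/5)
T = 1 (T = (1/1)² = 1² = 1)
x(d) = -31/5 (x(d) = 1 - 36/5 = -31/5)
X(1) - 35*x(-3) = -½ - 35*(-31/5) = -½ + 217 = 433/2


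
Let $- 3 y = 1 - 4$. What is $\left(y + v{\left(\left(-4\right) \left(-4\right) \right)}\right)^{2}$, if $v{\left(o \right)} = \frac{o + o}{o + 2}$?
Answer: $\frac{625}{81} \approx 7.716$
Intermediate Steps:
$y = 1$ ($y = - \frac{1 - 4}{3} = \left(- \frac{1}{3}\right) \left(-3\right) = 1$)
$v{\left(o \right)} = \frac{2 o}{2 + o}$
$\left(y + v{\left(\left(-4\right) \left(-4\right) \right)}\right)^{2} = \left(1 + \frac{2 \left(\left(-4\right) \left(-4\right)\right)}{2 - -16}\right)^{2} = \left(1 + 2 \cdot 16 \frac{1}{2 + 16}\right)^{2} = \left(1 + 2 \cdot 16 \cdot \frac{1}{18}\right)^{2} = \left(1 + \frac{16}{9}\right)^{2} = \left(\frac{25}{9}\right)^{2} = \frac{625}{81}$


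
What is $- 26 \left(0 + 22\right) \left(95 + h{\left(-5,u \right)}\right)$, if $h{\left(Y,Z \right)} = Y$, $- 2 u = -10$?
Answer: $-51480$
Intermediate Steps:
$u = 5$ ($u = \left(- \frac{1}{2}\right) \left(-10\right) = 5$)
$- 26 \left(0 + 22\right) \left(95 + h{\left(-5,u \right)}\right) = - 26 \left(0 + 22\right) \left(95 - 5\right) = - 26 \cdot 22 \cdot 90 = \left(-26\right) 1980 = -51480$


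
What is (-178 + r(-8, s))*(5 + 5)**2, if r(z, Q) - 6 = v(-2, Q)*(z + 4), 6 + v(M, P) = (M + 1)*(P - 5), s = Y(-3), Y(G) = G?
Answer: -18000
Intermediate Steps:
s = -3
v(M, P) = -6 + (1 + M)*(-5 + P) (v(M, P) = -6 + (M + 1)*(P - 5) = -6 + (1 + M)*(-5 + P))
r(z, Q) = 6 + (-1 - Q)*(4 + z) (r(z, Q) = 6 + (-11 + Q - 5*(-2) - 2*Q)*(z + 4) = 6 + (-11 + Q + 10 - 2*Q)*(4 + z) = 6 + (-1 - Q)*(4 + z))
(-178 + r(-8, s))*(5 + 5)**2 = (-178 + (2 - 4*(-3) - 1*(-8)*(1 - 3)))*(5 + 5)**2 = (-178 + (2 + 12 - 1*(-8)*(-2)))*10**2 = (-178 + (2 + 12 - 16))*100 = (-178 - 2)*100 = -180*100 = -18000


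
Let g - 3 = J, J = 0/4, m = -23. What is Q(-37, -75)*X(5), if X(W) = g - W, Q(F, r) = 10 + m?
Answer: 26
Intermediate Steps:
J = 0 (J = 0*(1/4) = 0)
g = 3 (g = 3 + 0 = 3)
Q(F, r) = -13 (Q(F, r) = 10 - 23 = -13)
X(W) = 3 - W
Q(-37, -75)*X(5) = -13*(3 - 1*5) = -13*(3 - 5) = -13*(-2) = 26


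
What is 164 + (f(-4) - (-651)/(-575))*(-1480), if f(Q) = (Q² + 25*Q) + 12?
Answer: 12465956/115 ≈ 1.0840e+5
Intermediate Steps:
f(Q) = 12 + Q² + 25*Q
164 + (f(-4) - (-651)/(-575))*(-1480) = 164 + ((12 + (-4)² + 25*(-4)) - (-651)/(-575))*(-1480) = 164 + ((12 + 16 - 100) - (-651)*(-1)/575)*(-1480) = 164 + (-72 - 1*651/575)*(-1480) = 164 + (-72 - 651/575)*(-1480) = 164 - 42051/575*(-1480) = 164 + 12447096/115 = 12465956/115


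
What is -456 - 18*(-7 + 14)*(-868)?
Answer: 108912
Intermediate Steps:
-456 - 18*(-7 + 14)*(-868) = -456 - 18*7*(-868) = -456 - 126*(-868) = -456 + 109368 = 108912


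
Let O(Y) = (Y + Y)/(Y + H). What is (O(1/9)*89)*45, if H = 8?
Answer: 8010/73 ≈ 109.73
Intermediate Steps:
O(Y) = 2*Y/(8 + Y) (O(Y) = (Y + Y)/(Y + 8) = (2*Y)/(8 + Y) = 2*Y/(8 + Y))
(O(1/9)*89)*45 = ((2*(1/9)/(8 + 1/9))*89)*45 = ((2*(1*(⅑))/(8 + 1*(⅑)))*89)*45 = ((2*(⅑)/(8 + ⅑))*89)*45 = ((2*(⅑)/(73/9))*89)*45 = ((2*(⅑)*(9/73))*89)*45 = ((2/73)*89)*45 = (178/73)*45 = 8010/73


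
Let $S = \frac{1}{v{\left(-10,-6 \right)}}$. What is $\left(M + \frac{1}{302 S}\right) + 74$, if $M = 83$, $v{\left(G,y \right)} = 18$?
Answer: $\frac{23716}{151} \approx 157.06$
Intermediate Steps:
$S = \frac{1}{18} \approx 0.055556$
$\left(M + \frac{1}{302 S}\right) + 74 = \left(83 + \frac{\frac{1}{\frac{1}{18}}}{302}\right) + 74 = \left(83 + \frac{1}{302} \cdot 18\right) + 74 = \left(83 + \frac{9}{151}\right) + 74 = \frac{12542}{151} + 74 = \frac{23716}{151}$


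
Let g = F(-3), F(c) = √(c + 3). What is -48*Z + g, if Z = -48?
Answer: 2304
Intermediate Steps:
F(c) = √(3 + c)
g = 0 (g = √(3 - 3) = √0 = 0)
-48*Z + g = -48*(-48) + 0 = 2304 + 0 = 2304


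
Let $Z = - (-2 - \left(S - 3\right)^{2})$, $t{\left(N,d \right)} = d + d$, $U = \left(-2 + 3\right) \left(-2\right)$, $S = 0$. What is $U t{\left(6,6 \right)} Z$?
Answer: $-264$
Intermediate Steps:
$U = -2$ ($U = 1 \left(-2\right) = -2$)
$t{\left(N,d \right)} = 2 d$
$Z = 11$ ($Z = - (-2 - \left(0 - 3\right)^{2}) = - (-2 - \left(-3\right)^{2}) = - (-2 - 9) = \left(-1\right) \left(-11\right) = 11$)
$U t{\left(6,6 \right)} Z = - 2 \cdot 2 \cdot 6 \cdot 11 = \left(-2\right) 12 \cdot 11 = \left(-24\right) 11 = -264$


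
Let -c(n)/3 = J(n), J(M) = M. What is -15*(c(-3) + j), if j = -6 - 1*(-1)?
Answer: -60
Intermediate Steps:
j = -5 (j = -6 + 1 = -5)
c(n) = -3*n
-15*(c(-3) + j) = -15*(-3*(-3) - 5) = -15*(9 - 5) = -15*4 = -60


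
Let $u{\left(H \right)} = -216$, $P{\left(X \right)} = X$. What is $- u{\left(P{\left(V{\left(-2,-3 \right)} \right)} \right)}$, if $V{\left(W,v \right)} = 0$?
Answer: $216$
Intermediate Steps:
$- u{\left(P{\left(V{\left(-2,-3 \right)} \right)} \right)} = \left(-1\right) \left(-216\right) = 216$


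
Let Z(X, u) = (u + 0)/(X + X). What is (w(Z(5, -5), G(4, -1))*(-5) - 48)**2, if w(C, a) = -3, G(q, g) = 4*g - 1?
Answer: 1089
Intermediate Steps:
Z(X, u) = u/(2*X) (Z(X, u) = u/((2*X)) = u*(1/(2*X)) = u/(2*X))
G(q, g) = -1 + 4*g
(w(Z(5, -5), G(4, -1))*(-5) - 48)**2 = (-3*(-5) - 48)**2 = (15 - 48)**2 = (-33)**2 = 1089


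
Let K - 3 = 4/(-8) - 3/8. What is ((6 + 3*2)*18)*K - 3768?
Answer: -3309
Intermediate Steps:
K = 17/8 (K = 3 + (4/(-8) - 3/8) = 3 + (4*(-1/8) - 3*1/8) = 3 + (-1/2 - 3/8) = 3 - 7/8 = 17/8 ≈ 2.1250)
((6 + 3*2)*18)*K - 3768 = ((6 + 3*2)*18)*(17/8) - 3768 = ((6 + 6)*18)*(17/8) - 3768 = (12*18)*(17/8) - 3768 = 216*(17/8) - 3768 = 459 - 3768 = -3309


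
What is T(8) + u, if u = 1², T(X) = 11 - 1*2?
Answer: 10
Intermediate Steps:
T(X) = 9 (T(X) = 11 - 2 = 9)
u = 1
T(8) + u = 9 + 1 = 10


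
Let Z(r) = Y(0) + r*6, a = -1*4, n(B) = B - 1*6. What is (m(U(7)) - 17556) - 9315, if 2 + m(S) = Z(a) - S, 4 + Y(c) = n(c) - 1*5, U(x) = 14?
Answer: -26926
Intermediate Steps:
n(B) = -6 + B (n(B) = B - 6 = -6 + B)
a = -4
Y(c) = -15 + c (Y(c) = -4 + ((-6 + c) - 1*5) = -4 + ((-6 + c) - 5) = -4 + (-11 + c) = -15 + c)
Z(r) = -15 + 6*r (Z(r) = (-15 + 0) + r*6 = -15 + 6*r)
m(S) = -41 - S (m(S) = -2 + ((-15 + 6*(-4)) - S) = -2 + ((-15 - 24) - S) = -2 + (-39 - S) = -41 - S)
(m(U(7)) - 17556) - 9315 = ((-41 - 1*14) - 17556) - 9315 = ((-41 - 14) - 17556) - 9315 = (-55 - 17556) - 9315 = -17611 - 9315 = -26926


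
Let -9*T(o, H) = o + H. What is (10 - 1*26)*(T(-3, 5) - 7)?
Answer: 1040/9 ≈ 115.56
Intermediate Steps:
T(o, H) = -H/9 - o/9 (T(o, H) = -(o + H)/9 = -(H + o)/9 = -H/9 - o/9)
(10 - 1*26)*(T(-3, 5) - 7) = (10 - 1*26)*((-1/9*5 - 1/9*(-3)) - 7) = (10 - 26)*((-5/9 + 1/3) - 7) = -16*(-2/9 - 7) = -16*(-65/9) = 1040/9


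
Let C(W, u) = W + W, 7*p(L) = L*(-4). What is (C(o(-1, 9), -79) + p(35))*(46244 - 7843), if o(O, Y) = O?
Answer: -844822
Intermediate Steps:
p(L) = -4*L/7 (p(L) = (L*(-4))/7 = (-4*L)/7 = -4*L/7)
C(W, u) = 2*W
(C(o(-1, 9), -79) + p(35))*(46244 - 7843) = (2*(-1) - 4/7*35)*(46244 - 7843) = (-2 - 20)*38401 = -22*38401 = -844822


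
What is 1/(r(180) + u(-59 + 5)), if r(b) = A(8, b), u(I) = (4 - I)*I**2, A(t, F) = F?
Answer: 1/169308 ≈ 5.9064e-6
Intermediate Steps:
u(I) = I**2*(4 - I)
r(b) = b
1/(r(180) + u(-59 + 5)) = 1/(180 + (-59 + 5)**2*(4 - (-59 + 5))) = 1/(180 + (-54)**2*(4 - 1*(-54))) = 1/(180 + 2916*(4 + 54)) = 1/(180 + 2916*58) = 1/(180 + 169128) = 1/169308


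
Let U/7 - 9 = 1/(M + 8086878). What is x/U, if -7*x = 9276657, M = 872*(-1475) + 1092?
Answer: -63097687282890/2999580619 ≈ -21036.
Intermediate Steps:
M = -1285108 (M = -1286200 + 1092 = -1285108)
x = -9276657/7 (x = -⅐*9276657 = -9276657/7 ≈ -1.3252e+6)
U = 428511517/6801770 (U = 63 + 7/(-1285108 + 8086878) = 63 + 7/6801770 = 428511517/6801770 ≈ 63.000)
x/U = -9276657/(7*428511517/6801770) = -9276657/7*6801770/428511517 = -63097687282890/2999580619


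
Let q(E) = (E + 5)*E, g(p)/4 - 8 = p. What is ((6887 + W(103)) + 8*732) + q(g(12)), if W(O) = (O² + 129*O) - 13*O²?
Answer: -94478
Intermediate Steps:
g(p) = 32 + 4*p
q(E) = E*(5 + E) (q(E) = (5 + E)*E = E*(5 + E))
W(O) = -12*O² + 129*O
((6887 + W(103)) + 8*732) + q(g(12)) = ((6887 + 3*103*(43 - 4*103)) + 8*732) + (32 + 4*12)*(5 + (32 + 4*12)) = ((6887 + 3*103*(43 - 412)) + 5856) + (32 + 48)*(5 + (32 + 48)) = ((6887 + 3*103*(-369)) + 5856) + 80*(5 + 80) = ((6887 - 114021) + 5856) + 80*85 = (-107134 + 5856) + 6800 = -101278 + 6800 = -94478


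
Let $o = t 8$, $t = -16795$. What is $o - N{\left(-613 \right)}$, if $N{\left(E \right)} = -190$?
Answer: $-134170$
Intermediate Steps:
$o = -134360$ ($o = \left(-16795\right) 8 = -134360$)
$o - N{\left(-613 \right)} = -134360 - -190 = -134360 + 190 = -134170$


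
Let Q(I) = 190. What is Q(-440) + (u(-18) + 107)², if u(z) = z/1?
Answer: 8111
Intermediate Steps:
u(z) = z (u(z) = z*1 = z)
Q(-440) + (u(-18) + 107)² = 190 + (-18 + 107)² = 190 + 89² = 190 + 7921 = 8111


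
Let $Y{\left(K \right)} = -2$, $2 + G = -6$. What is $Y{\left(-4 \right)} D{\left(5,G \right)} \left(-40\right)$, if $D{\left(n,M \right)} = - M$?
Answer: $640$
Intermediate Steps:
$G = -8$ ($G = -2 - 6 = -8$)
$Y{\left(-4 \right)} D{\left(5,G \right)} \left(-40\right) = - 2 \left(\left(-1\right) \left(-8\right)\right) \left(-40\right) = \left(-2\right) 8 \left(-40\right) = \left(-16\right) \left(-40\right) = 640$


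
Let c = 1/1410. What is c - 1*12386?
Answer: -17464259/1410 ≈ -12386.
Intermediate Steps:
c = 1/1410 ≈ 0.00070922
c - 1*12386 = 1/1410 - 1*12386 = 1/1410 - 12386 = -17464259/1410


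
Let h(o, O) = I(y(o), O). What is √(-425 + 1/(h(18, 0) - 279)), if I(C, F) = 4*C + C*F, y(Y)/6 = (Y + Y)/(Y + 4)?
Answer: 4*I*√20523478/879 ≈ 20.616*I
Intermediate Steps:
y(Y) = 12*Y/(4 + Y) (y(Y) = 6*((Y + Y)/(Y + 4)) = 6*((2*Y)/(4 + Y)) = 6*(2*Y/(4 + Y)) = 12*Y/(4 + Y))
h(o, O) = 12*o*(4 + O)/(4 + o) (h(o, O) = (12*o/(4 + o))*(4 + O) = 12*o*(4 + O)/(4 + o))
√(-425 + 1/(h(18, 0) - 279)) = √(-425 + 1/(12*18*(4 + 0)/(4 + 18) - 279)) = √(-425 + 1/(12*18*4/22 - 279)) = √(-425 + 1/(12*18*(1/22)*4 - 279)) = √(-425 + 1/(432/11 - 279)) = √(-425 + 1/(-2637/11)) = √(-425 - 11/2637) = √(-1120736/2637) = 4*I*√20523478/879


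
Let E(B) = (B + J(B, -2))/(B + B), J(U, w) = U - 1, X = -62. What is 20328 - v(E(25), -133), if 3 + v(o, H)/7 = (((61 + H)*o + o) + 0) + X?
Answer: 1063503/50 ≈ 21270.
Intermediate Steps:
J(U, w) = -1 + U
E(B) = (-1 + 2*B)/(2*B) (E(B) = (B + (-1 + B))/(B + B) = (-1 + 2*B)/((2*B)) = (-1 + 2*B)*(1/(2*B)) = (-1 + 2*B)/(2*B))
v(o, H) = -455 + 7*o + 7*o*(61 + H) (v(o, H) = -21 + 7*((((61 + H)*o + o) + 0) - 62) = -21 + 7*(((o*(61 + H) + o) + 0) - 62) = -21 + 7*(((o + o*(61 + H)) + 0) - 62) = -21 + 7*((o + o*(61 + H)) - 62) = -21 + 7*(-62 + o + o*(61 + H)) = -21 + (-434 + 7*o + 7*o*(61 + H)) = -455 + 7*o + 7*o*(61 + H))
20328 - v(E(25), -133) = 20328 - (-455 + 434*((-1/2 + 25)/25) + 7*(-133)*((-1/2 + 25)/25)) = 20328 - (-455 + 434*((1/25)*(49/2)) + 7*(-133)*((1/25)*(49/2))) = 20328 - (-455 + 434*(49/50) + 7*(-133)*(49/50)) = 20328 - (-455 + 10633/25 - 45619/50) = 20328 - 1*(-47103/50) = 20328 + 47103/50 = 1063503/50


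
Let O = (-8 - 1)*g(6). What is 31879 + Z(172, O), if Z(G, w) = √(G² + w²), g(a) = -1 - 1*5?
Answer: 31879 + 50*√13 ≈ 32059.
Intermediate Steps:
g(a) = -6 (g(a) = -1 - 5 = -6)
O = 54 (O = (-8 - 1)*(-6) = -9*(-6) = 54)
31879 + Z(172, O) = 31879 + √(172² + 54²) = 31879 + √(29584 + 2916) = 31879 + √32500 = 31879 + 50*√13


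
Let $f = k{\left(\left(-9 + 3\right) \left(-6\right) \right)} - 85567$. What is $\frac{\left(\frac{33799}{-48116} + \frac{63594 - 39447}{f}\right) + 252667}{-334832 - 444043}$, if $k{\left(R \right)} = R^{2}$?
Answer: $- \frac{33048579235201}{101876433829500} \approx -0.3244$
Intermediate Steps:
$f = -84271$ ($f = \left(\left(-9 + 3\right) \left(-6\right)\right)^{2} - 85567 = \left(\left(-6\right) \left(-6\right)\right)^{2} - 85567 = 36^{2} - 85567 = 1296 - 85567 = -84271$)
$\frac{\left(\frac{33799}{-48116} + \frac{63594 - 39447}{f}\right) + 252667}{-334832 - 444043} = \frac{\left(\frac{33799}{-48116} + \frac{63594 - 39447}{-84271}\right) + 252667}{-334832 - 444043} = \frac{\left(33799 \left(- \frac{1}{48116}\right) + 24147 \left(- \frac{1}{84271}\right)\right) + 252667}{-778875} = \left(\left(- \frac{33799}{48116} - \frac{24147}{84271}\right) + 252667\right) \left(- \frac{1}{778875}\right) = \left(- \frac{4010132581}{4054783436} + 252667\right) \left(- \frac{1}{778875}\right) = \frac{1024505956291231}{4054783436} \left(- \frac{1}{778875}\right) = - \frac{33048579235201}{101876433829500}$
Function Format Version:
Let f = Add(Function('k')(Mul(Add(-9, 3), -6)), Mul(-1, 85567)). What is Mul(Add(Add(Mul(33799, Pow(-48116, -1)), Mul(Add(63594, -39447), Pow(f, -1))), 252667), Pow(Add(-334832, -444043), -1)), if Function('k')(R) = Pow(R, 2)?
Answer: Rational(-33048579235201, 101876433829500) ≈ -0.32440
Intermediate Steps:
f = -84271 (f = Add(Pow(Mul(Add(-9, 3), -6), 2), Mul(-1, 85567)) = Add(Pow(Mul(-6, -6), 2), -85567) = Add(Pow(36, 2), -85567) = Add(1296, -85567) = -84271)
Mul(Add(Add(Mul(33799, Pow(-48116, -1)), Mul(Add(63594, -39447), Pow(f, -1))), 252667), Pow(Add(-334832, -444043), -1)) = Mul(Add(Add(Mul(33799, Pow(-48116, -1)), Mul(Add(63594, -39447), Pow(-84271, -1))), 252667), Pow(Add(-334832, -444043), -1)) = Mul(Add(Add(Mul(33799, Rational(-1, 48116)), Mul(24147, Rational(-1, 84271))), 252667), Pow(-778875, -1)) = Mul(Add(Add(Rational(-33799, 48116), Rational(-24147, 84271)), 252667), Rational(-1, 778875)) = Mul(Add(Rational(-4010132581, 4054783436), 252667), Rational(-1, 778875)) = Mul(Rational(1024505956291231, 4054783436), Rational(-1, 778875)) = Rational(-33048579235201, 101876433829500)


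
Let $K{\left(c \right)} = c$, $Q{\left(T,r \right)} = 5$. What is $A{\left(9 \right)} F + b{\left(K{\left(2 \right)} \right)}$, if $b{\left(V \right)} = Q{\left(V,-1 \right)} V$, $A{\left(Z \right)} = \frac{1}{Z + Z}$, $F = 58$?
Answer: $\frac{119}{9} \approx 13.222$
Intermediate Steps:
$A{\left(Z \right)} = \frac{1}{2 Z}$
$b{\left(V \right)} = 5 V$
$A{\left(9 \right)} F + b{\left(K{\left(2 \right)} \right)} = \frac{1}{2 \cdot 9} \cdot 58 + 5 \cdot 2 = \frac{1}{2} \cdot \frac{1}{9} \cdot 58 + 10 = \frac{1}{18} \cdot 58 + 10 = \frac{29}{9} + 10 = \frac{119}{9}$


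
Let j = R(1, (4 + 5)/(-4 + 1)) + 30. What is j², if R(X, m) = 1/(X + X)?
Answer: 3721/4 ≈ 930.25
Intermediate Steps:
R(X, m) = 1/(2*X)
j = 61/2 (j = (½)/1 + 30 = (½)*1 + 30 = ½ + 30 = 61/2 ≈ 30.500)
j² = (61/2)² = 3721/4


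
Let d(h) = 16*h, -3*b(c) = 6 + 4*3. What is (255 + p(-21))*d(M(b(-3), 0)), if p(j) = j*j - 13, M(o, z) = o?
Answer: -65568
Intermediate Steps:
b(c) = -6 (b(c) = -(6 + 4*3)/3 = -(6 + 12)/3 = -⅓*18 = -6)
p(j) = -13 + j² (p(j) = j² - 13 = -13 + j²)
(255 + p(-21))*d(M(b(-3), 0)) = (255 + (-13 + (-21)²))*(16*(-6)) = (255 + (-13 + 441))*(-96) = (255 + 428)*(-96) = 683*(-96) = -65568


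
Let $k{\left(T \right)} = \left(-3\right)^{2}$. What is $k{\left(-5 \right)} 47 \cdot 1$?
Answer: $423$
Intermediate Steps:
$k{\left(T \right)} = 9$
$k{\left(-5 \right)} 47 \cdot 1 = 9 \cdot 47 \cdot 1 = 423 \cdot 1 = 423$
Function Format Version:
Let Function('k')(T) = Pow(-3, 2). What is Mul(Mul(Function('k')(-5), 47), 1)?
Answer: 423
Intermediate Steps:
Function('k')(T) = 9
Mul(Mul(Function('k')(-5), 47), 1) = Mul(Mul(9, 47), 1) = Mul(423, 1) = 423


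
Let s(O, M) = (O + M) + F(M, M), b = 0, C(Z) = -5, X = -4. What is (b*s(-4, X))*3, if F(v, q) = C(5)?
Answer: 0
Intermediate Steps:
F(v, q) = -5
s(O, M) = -5 + M + O (s(O, M) = (O + M) - 5 = (M + O) - 5 = -5 + M + O)
(b*s(-4, X))*3 = (0*(-5 - 4 - 4))*3 = (0*(-13))*3 = 0*3 = 0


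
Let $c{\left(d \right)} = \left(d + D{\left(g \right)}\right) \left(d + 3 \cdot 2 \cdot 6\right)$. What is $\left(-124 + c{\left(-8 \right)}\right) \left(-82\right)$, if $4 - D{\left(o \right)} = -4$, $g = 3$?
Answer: $10168$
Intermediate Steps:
$D{\left(o \right)} = 8$ ($D{\left(o \right)} = 4 - -4 = 4 + 4 = 8$)
$c{\left(d \right)} = \left(8 + d\right) \left(36 + d\right)$ ($c{\left(d \right)} = \left(d + 8\right) \left(d + 3 \cdot 2 \cdot 6\right) = \left(8 + d\right) \left(d + 6 \cdot 6\right) = \left(8 + d\right) \left(d + 36\right) = \left(8 + d\right) \left(36 + d\right)$)
$\left(-124 + c{\left(-8 \right)}\right) \left(-82\right) = \left(-124 + \left(288 + \left(-8\right)^{2} + 44 \left(-8\right)\right)\right) \left(-82\right) = \left(-124 + \left(288 + 64 - 352\right)\right) \left(-82\right) = \left(-124 + 0\right) \left(-82\right) = \left(-124\right) \left(-82\right) = 10168$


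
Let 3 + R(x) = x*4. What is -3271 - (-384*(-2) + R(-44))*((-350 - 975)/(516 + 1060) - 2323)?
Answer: 2151982601/1576 ≈ 1.3655e+6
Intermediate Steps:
R(x) = -3 + 4*x (R(x) = -3 + x*4 = -3 + 4*x)
-3271 - (-384*(-2) + R(-44))*((-350 - 975)/(516 + 1060) - 2323) = -3271 - (-384*(-2) + (-3 + 4*(-44)))*((-350 - 975)/(516 + 1060) - 2323) = -3271 - (768 + (-3 - 176))*(-1325/1576 - 2323) = -3271 - (768 - 179)*(-1325*1/1576 - 2323) = -3271 - 589*(-1325/1576 - 2323) = -3271 - 589*(-3662373)/1576 = -3271 - 1*(-2157137697/1576) = -3271 + 2157137697/1576 = 2151982601/1576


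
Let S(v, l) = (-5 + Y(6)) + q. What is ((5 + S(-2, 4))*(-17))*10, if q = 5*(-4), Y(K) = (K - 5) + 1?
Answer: 3060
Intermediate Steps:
Y(K) = -4 + K (Y(K) = (-5 + K) + 1 = -4 + K)
q = -20
S(v, l) = -23 (S(v, l) = (-5 + (-4 + 6)) - 20 = (-5 + 2) - 20 = -3 - 20 = -23)
((5 + S(-2, 4))*(-17))*10 = ((5 - 23)*(-17))*10 = -18*(-17)*10 = 306*10 = 3060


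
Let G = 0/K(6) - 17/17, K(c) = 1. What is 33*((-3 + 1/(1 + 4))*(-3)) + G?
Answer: 1381/5 ≈ 276.20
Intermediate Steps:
G = -1 (G = 0/1 - 17/17 = 0*1 - 17*1/17 = 0 - 1 = -1)
33*((-3 + 1/(1 + 4))*(-3)) + G = 33*((-3 + 1/(1 + 4))*(-3)) - 1 = 33*((-3 + 1/5)*(-3)) - 1 = 33*(-14/5*(-3)) - 1 = 33*(42/5) - 1 = 1386/5 - 1 = 1381/5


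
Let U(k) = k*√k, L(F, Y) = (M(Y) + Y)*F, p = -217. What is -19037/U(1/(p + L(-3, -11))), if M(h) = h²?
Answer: -10413239*I*√547 ≈ -2.4355e+8*I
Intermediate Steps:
L(F, Y) = F*(Y + Y²) (L(F, Y) = (Y² + Y)*F = (Y + Y²)*F = F*(Y + Y²))
U(k) = k^(3/2)
-19037/U(1/(p + L(-3, -11))) = -19037*I*(217 - 33*(1 - 11))^(3/2) = -19037*I*(217 - 33*(-10))^(3/2) = -19037*547*I*√547 = -10413239*I*√547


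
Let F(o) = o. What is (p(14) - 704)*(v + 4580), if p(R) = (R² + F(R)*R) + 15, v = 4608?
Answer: -2728836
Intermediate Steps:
p(R) = 15 + 2*R² (p(R) = (R² + R*R) + 15 = (R² + R²) + 15 = 2*R² + 15 = 15 + 2*R²)
(p(14) - 704)*(v + 4580) = ((15 + 2*14²) - 704)*(4608 + 4580) = ((15 + 2*196) - 704)*9188 = ((15 + 392) - 704)*9188 = (407 - 704)*9188 = -297*9188 = -2728836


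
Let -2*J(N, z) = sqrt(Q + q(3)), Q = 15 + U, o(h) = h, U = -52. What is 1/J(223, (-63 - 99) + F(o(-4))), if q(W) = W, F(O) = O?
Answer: I*sqrt(34)/17 ≈ 0.343*I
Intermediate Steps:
Q = -37 (Q = 15 - 52 = -37)
J(N, z) = -I*sqrt(34)/2 (J(N, z) = -sqrt(-37 + 3)/2 = -I*sqrt(34)/2)
1/J(223, (-63 - 99) + F(o(-4))) = 1/(-I*sqrt(34)/2) = I*sqrt(34)/17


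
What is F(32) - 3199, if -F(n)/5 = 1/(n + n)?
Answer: -204741/64 ≈ -3199.1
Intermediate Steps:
F(n) = -5/(2*n) (F(n) = -5/(n + n) = -5*1/(2*n) = -5/(2*n))
F(32) - 3199 = -5/2/32 - 3199 = -5/2*1/32 - 3199 = -5/64 - 3199 = -204741/64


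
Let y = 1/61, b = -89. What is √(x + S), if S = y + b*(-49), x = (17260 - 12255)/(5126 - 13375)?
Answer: √1104052103841697/503189 ≈ 66.033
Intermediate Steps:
x = -5005/8249 (x = 5005/(-8249) = 5005*(-1/8249) = -5005/8249 ≈ -0.60674)
y = 1/61 ≈ 0.016393
S = 266022/61 (S = 1/61 - 89*(-49) = 1/61 + 4361 = 266022/61 ≈ 4361.0)
√(x + S) = √(-5005/8249 + 266022/61) = √(2194110173/503189) = √1104052103841697/503189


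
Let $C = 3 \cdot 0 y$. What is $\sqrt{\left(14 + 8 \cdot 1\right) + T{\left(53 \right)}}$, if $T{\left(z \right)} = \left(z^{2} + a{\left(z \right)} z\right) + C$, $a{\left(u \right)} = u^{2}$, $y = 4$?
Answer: $2 \sqrt{37927} \approx 389.5$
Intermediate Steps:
$C = 0$ ($C = 3 \cdot 0 \cdot 4 = 0 \cdot 4 = 0$)
$T{\left(z \right)} = z^{2} + z^{3}$ ($T{\left(z \right)} = \left(z^{2} + z^{2} z\right) + 0 = \left(z^{2} + z^{3}\right) + 0 = z^{2} + z^{3}$)
$\sqrt{\left(14 + 8 \cdot 1\right) + T{\left(53 \right)}} = \sqrt{\left(14 + 8 \cdot 1\right) + 53^{2} \left(1 + 53\right)} = \sqrt{\left(14 + 8\right) + 2809 \cdot 54} = \sqrt{22 + 151686} = \sqrt{151708} = 2 \sqrt{37927}$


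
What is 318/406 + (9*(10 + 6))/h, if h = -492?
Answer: 4083/8323 ≈ 0.49057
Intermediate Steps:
318/406 + (9*(10 + 6))/h = 318/406 + (9*(10 + 6))/(-492) = 318*(1/406) + (9*16)*(-1/492) = 159/203 + 144*(-1/492) = 159/203 - 12/41 = 4083/8323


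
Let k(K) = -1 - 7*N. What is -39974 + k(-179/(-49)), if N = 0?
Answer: -39975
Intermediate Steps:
k(K) = -1 (k(K) = -1 - 7*0 = -1 + 0 = -1)
-39974 + k(-179/(-49)) = -39974 - 1 = -39975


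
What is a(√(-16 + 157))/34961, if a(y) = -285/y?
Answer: -95*√141/1643167 ≈ -0.00068652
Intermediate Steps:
a(√(-16 + 157))/34961 = -285/√(-16 + 157)/34961 = -285*√141/141*(1/34961) = -95*√141/47*(1/34961) = -95*√141/1643167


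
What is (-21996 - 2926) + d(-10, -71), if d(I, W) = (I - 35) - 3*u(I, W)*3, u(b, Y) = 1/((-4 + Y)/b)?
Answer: -124841/5 ≈ -24968.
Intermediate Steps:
u(b, Y) = b/(-4 + Y) (u(b, Y) = 1/((-4 + Y)/b) = b/(-4 + Y))
d(I, W) = -35 + I - 9*I/(-4 + W) (d(I, W) = (I - 35) - 3*I/(-4 + W)*3 = (-35 + I) - 3*I/(-4 + W)*3 = (-35 + I) - 9*I/(-4 + W) = -35 + I - 9*I/(-4 + W))
(-21996 - 2926) + d(-10, -71) = (-21996 - 2926) + (-9*(-10) + (-35 - 10)*(-4 - 71))/(-4 - 71) = -24922 + (90 - 45*(-75))/(-75) = -24922 - (90 + 3375)/75 = -24922 - 1/75*3465 = -24922 - 231/5 = -124841/5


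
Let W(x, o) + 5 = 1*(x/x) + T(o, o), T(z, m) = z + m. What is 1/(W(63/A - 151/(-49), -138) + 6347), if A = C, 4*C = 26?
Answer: 1/6067 ≈ 0.00016483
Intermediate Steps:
T(z, m) = m + z
C = 13/2 (C = (¼)*26 = 13/2 ≈ 6.5000)
A = 13/2 ≈ 6.5000
W(x, o) = -4 + 2*o (W(x, o) = -5 + (1*(x/x) + (o + o)) = -5 + (1*1 + 2*o) = -5 + (1 + 2*o) = -4 + 2*o)
1/(W(63/A - 151/(-49), -138) + 6347) = 1/((-4 + 2*(-138)) + 6347) = 1/((-4 - 276) + 6347) = 1/(-280 + 6347) = 1/6067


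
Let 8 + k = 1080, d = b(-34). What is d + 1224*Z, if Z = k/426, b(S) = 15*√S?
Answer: 218688/71 + 15*I*√34 ≈ 3080.1 + 87.464*I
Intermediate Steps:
d = 15*I*√34 (d = 15*√(-34) = 15*(I*√34) = 15*I*√34 ≈ 87.464*I)
k = 1072 (k = -8 + 1080 = 1072)
Z = 536/213 (Z = 1072/426 = 1072*(1/426) = 536/213 ≈ 2.5164)
d + 1224*Z = 15*I*√34 + 1224*(536/213) = 15*I*√34 + 218688/71 = 218688/71 + 15*I*√34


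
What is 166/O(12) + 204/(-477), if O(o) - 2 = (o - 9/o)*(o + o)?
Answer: 3949/21624 ≈ 0.18262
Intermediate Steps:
O(o) = 2 + 2*o*(o - 9/o) (O(o) = 2 + (o - 9/o)*(o + o) = 2 + (o - 9/o)*(2*o) = 2 + 2*o*(o - 9/o))
166/O(12) + 204/(-477) = 166/(-16 + 2*12²) + 204/(-477) = 166/(-16 + 2*144) + 204*(-1/477) = 166/(-16 + 288) - 68/159 = 166/272 - 68/159 = 166*(1/272) - 68/159 = 83/136 - 68/159 = 3949/21624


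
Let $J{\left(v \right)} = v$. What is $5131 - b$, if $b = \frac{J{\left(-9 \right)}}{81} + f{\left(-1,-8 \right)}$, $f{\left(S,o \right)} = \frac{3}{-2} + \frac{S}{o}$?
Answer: $\frac{369539}{72} \approx 5132.5$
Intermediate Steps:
$f{\left(S,o \right)} = - \frac{3}{2} + \frac{S}{o}$ ($f{\left(S,o \right)} = 3 \left(- \frac{1}{2}\right) + \frac{S}{o} = - \frac{3}{2} + \frac{S}{o}$)
$b = - \frac{107}{72}$ ($b = - \frac{9}{81} - \frac{11}{8} = \left(-9\right) \frac{1}{81} - \frac{11}{8} = - \frac{1}{9} + \left(- \frac{3}{2} + \frac{1}{8}\right) = - \frac{1}{9} - \frac{11}{8} = - \frac{107}{72} \approx -1.4861$)
$5131 - b = 5131 - - \frac{107}{72} = 5131 + \frac{107}{72} = \frac{369539}{72}$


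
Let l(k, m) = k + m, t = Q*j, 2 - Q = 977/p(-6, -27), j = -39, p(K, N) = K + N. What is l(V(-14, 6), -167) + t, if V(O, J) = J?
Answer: -15330/11 ≈ -1393.6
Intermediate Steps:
Q = 1043/33 (Q = 2 - 977/(-6 - 27) = 2 - 977/(-33) = 2 - 977*(-1)/33 = 2 - 1*(-977/33) = 2 + 977/33 = 1043/33 ≈ 31.606)
t = -13559/11 (t = (1043/33)*(-39) = -13559/11 ≈ -1232.6)
l(V(-14, 6), -167) + t = (6 - 167) - 13559/11 = -161 - 13559/11 = -15330/11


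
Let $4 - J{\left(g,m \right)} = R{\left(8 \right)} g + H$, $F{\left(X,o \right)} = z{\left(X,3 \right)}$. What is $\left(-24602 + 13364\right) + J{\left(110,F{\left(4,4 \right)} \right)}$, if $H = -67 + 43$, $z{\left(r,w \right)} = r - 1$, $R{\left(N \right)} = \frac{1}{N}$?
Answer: $- \frac{44895}{4} \approx -11224.0$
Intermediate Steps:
$z{\left(r,w \right)} = -1 + r$ ($z{\left(r,w \right)} = r - 1 = -1 + r$)
$F{\left(X,o \right)} = -1 + X$
$H = -24$
$J{\left(g,m \right)} = 28 - \frac{g}{8}$ ($J{\left(g,m \right)} = 4 - \left(\frac{g}{8} - 24\right) = 4 - \left(-24 + \frac{g}{8}\right) = 28 - \frac{g}{8}$)
$\left(-24602 + 13364\right) + J{\left(110,F{\left(4,4 \right)} \right)} = \left(-24602 + 13364\right) + \left(28 - \frac{55}{4}\right) = -11238 + \left(28 - \frac{55}{4}\right) = -11238 + \frac{57}{4} = - \frac{44895}{4}$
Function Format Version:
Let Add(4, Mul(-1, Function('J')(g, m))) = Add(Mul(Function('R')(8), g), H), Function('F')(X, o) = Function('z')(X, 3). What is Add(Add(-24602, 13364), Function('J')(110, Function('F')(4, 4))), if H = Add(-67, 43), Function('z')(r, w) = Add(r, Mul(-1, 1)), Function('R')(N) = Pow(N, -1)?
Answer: Rational(-44895, 4) ≈ -11224.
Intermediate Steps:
Function('z')(r, w) = Add(-1, r) (Function('z')(r, w) = Add(r, -1) = Add(-1, r))
Function('F')(X, o) = Add(-1, X)
H = -24
Function('J')(g, m) = Add(28, Mul(Rational(-1, 8), g)) (Function('J')(g, m) = Add(4, Mul(-1, Add(Mul(Pow(8, -1), g), -24))) = Add(4, Mul(-1, Add(Mul(Rational(1, 8), g), -24))) = Add(4, Mul(-1, Add(-24, Mul(Rational(1, 8), g)))) = Add(4, Add(24, Mul(Rational(-1, 8), g))) = Add(28, Mul(Rational(-1, 8), g)))
Add(Add(-24602, 13364), Function('J')(110, Function('F')(4, 4))) = Add(Add(-24602, 13364), Add(28, Mul(Rational(-1, 8), 110))) = Add(-11238, Add(28, Rational(-55, 4))) = Add(-11238, Rational(57, 4)) = Rational(-44895, 4)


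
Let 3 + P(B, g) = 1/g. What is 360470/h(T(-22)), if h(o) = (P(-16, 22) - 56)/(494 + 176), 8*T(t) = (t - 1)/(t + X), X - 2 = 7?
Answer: -5313327800/1297 ≈ -4.0966e+6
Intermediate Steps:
X = 9 (X = 2 + 7 = 9)
T(t) = (-1 + t)/(8*(9 + t)) (T(t) = ((t - 1)/(t + 9))/8 = ((-1 + t)/(9 + t))/8 = (-1 + t)/(8*(9 + t)))
P(B, g) = -3 + 1/g
h(o) = -1297/14740 (h(o) = ((-3 + 1/22) - 56)/(494 + 176) = ((-3 + 1/22) - 56)/670 = (-65/22 - 56)*(1/670) = -1297/22*1/670 = -1297/14740)
360470/h(T(-22)) = 360470/(-1297/14740) = 360470*(-14740/1297) = -5313327800/1297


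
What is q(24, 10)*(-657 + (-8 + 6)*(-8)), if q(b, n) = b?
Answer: -15384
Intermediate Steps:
q(24, 10)*(-657 + (-8 + 6)*(-8)) = 24*(-657 + (-8 + 6)*(-8)) = 24*(-657 - 2*(-8)) = 24*(-657 + 16) = 24*(-641) = -15384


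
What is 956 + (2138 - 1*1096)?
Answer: 1998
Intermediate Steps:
956 + (2138 - 1*1096) = 956 + (2138 - 1096) = 956 + 1042 = 1998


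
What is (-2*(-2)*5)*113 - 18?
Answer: 2242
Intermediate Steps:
(-2*(-2)*5)*113 - 18 = (4*5)*113 - 18 = 20*113 - 18 = 2260 - 18 = 2242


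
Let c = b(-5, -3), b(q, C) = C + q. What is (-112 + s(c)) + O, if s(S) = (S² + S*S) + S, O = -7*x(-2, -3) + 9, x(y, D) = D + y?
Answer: 52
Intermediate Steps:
O = 44 (O = -7*(-3 - 2) + 9 = -7*(-5) + 9 = 35 + 9 = 44)
c = -8 (c = -3 - 5 = -8)
s(S) = S + 2*S² (s(S) = (S² + S²) + S = 2*S² + S = S + 2*S²)
(-112 + s(c)) + O = (-112 - 8*(1 + 2*(-8))) + 44 = (-112 - 8*(1 - 16)) + 44 = (-112 - 8*(-15)) + 44 = (-112 + 120) + 44 = 8 + 44 = 52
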